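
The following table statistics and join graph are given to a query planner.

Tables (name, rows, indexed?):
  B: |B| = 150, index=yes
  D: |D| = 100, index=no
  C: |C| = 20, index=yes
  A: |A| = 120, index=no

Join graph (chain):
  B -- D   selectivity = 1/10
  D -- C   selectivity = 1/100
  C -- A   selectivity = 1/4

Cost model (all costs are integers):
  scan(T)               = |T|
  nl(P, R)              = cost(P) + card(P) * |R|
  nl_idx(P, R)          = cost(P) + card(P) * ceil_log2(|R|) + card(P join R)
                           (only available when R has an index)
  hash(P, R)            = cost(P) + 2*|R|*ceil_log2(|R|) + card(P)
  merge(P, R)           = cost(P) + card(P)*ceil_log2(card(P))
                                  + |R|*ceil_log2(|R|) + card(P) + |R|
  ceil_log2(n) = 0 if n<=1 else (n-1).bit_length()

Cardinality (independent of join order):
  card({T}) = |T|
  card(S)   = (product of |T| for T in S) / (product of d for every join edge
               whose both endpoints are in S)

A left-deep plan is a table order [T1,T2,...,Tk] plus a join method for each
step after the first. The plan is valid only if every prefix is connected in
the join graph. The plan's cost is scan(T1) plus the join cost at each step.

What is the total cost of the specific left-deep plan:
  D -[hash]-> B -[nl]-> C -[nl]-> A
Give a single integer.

step 1: scan D: cost=100, card=100
step 2: join B via hash
    card(P join B) = 100*150/(10) = 1500
    cost = 100 + 2*150*8 + 100 = 2600
step 3: join C via nl
    card(P join C) = 1500*20/(100) = 300
    cost = 2600 + 1500*20 = 32600
step 4: join A via nl
    card(P join A) = 300*120/(4) = 9000
    cost = 32600 + 300*120 = 68600

68600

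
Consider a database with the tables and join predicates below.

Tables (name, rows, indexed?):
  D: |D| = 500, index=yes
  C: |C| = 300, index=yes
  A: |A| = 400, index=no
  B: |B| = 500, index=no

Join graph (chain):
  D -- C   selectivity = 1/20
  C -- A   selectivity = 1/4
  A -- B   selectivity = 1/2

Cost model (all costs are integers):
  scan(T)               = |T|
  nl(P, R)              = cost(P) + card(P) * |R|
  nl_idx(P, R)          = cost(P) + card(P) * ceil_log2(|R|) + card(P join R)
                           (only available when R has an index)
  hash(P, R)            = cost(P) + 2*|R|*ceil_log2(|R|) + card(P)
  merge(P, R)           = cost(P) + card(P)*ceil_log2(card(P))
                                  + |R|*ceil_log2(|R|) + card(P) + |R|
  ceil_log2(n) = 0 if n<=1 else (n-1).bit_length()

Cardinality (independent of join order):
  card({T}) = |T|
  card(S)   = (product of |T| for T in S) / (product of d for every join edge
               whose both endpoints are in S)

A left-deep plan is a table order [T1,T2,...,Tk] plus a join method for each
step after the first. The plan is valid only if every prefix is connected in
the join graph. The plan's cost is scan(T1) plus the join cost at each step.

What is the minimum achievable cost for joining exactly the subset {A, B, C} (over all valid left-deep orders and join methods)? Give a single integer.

Selinger DP over subsets of {A,B,C}:
  {C}: scan cost=300, card=300
  {A}: scan cost=400, card=400
  {B}: scan cost=500, card=500
  {AC}: card=30000; try (C,hash)→6200, (A,merge)→7300, (C,merge)→7400, (A,hash)→7800, (C,nl_idx)→34000, (A,nl)→120300 …(+1); best=6200 via (C,hash)
  {AB}: card=100000; try (A,hash)→8200, (B,merge)→9400, (A,merge)→9500, (B,hash)→9800, (B,nl)→200400, (A,nl)→200500; best=8200 via (A,hash)
  {ABC}: card=7500000; try (B,hash)→45200, (C,hash)→113600, (B,merge)→491200, (C,merge)→1811200, (C,nl_idx)→8408200, (B,nl)→15006200 …(+1); best=45200 via (B,hash)

45200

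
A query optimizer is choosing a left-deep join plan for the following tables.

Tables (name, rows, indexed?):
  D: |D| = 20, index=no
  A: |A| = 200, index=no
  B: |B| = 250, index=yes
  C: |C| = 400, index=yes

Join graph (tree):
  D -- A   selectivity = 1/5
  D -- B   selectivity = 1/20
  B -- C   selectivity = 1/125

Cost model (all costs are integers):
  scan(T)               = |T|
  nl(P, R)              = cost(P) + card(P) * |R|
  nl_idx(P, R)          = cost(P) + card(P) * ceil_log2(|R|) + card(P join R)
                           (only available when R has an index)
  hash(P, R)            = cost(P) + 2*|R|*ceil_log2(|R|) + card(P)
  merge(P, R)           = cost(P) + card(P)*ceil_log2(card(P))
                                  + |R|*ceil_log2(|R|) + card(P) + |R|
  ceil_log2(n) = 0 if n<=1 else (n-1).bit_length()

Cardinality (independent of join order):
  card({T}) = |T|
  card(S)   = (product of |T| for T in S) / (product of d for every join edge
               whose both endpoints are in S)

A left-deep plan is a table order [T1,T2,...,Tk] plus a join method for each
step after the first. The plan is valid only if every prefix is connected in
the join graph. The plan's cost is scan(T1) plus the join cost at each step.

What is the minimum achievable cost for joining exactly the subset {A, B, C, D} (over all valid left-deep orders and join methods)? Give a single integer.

7480

Selinger DP over subsets of {A,B,C,D}:
  {D}: scan cost=20, card=20
  {A}: scan cost=200, card=200
  {B}: scan cost=250, card=250
  {C}: scan cost=400, card=400
  {AD}: card=800; try (D,hash)→600, (A,merge)→1940, (D,merge)→2120, (A,hash)→3240, (A,nl)→4020, (D,nl)→4200; best=600 via (D,hash)
  {BD}: card=250; try (B,nl_idx)→430, (D,hash)→700, (B,merge)→2390, (D,merge)→2620, (B,hash)→4040, (B,nl)→5020 …(+1); best=430 via (B,nl_idx)
  {BC}: card=800; try (C,nl_idx)→3300, (B,nl_idx)→4400, (B,hash)→4800, (C,merge)→6500, (B,merge)→6650, (C,hash)→7700 …(+2); best=3300 via (C,nl_idx)
  {ABD}: card=10000; try (A,hash)→3880, (A,merge)→4480, (B,hash)→5400, (B,merge)→11650, (B,nl_idx)→17000, (A,nl)→50430 …(+1); best=3880 via (A,hash)
  {BCD}: card=800; try (C,nl_idx)→3480, (D,hash)→4300, (C,merge)→6680, (C,hash)→7880, (D,merge)→12220, (D,nl)→19300 …(+1); best=3480 via (C,nl_idx)
  {ABCD}: card=32000; try (A,hash)→7480, (A,merge)→14080, (C,hash)→21080, (C,nl_idx)→125880, (C,merge)→157880, (A,nl)→163480 …(+1); best=7480 via (A,hash)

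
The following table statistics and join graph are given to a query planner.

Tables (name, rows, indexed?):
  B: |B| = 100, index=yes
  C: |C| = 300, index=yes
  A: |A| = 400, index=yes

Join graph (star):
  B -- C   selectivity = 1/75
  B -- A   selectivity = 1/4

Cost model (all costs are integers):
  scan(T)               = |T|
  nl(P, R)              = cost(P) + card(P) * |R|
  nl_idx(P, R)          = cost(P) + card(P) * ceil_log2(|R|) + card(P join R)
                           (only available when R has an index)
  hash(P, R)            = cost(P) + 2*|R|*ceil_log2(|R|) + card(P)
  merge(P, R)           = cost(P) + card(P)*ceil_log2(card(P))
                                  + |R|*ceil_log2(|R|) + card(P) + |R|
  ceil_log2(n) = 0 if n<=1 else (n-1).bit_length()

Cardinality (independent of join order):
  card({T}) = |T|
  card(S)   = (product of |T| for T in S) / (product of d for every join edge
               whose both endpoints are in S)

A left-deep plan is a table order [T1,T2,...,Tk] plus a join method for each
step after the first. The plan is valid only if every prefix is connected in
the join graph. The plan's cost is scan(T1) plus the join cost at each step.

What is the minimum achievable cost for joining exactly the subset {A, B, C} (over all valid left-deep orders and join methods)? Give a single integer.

Selinger DP over subsets of {A,B,C}:
  {B}: scan cost=100, card=100
  {C}: scan cost=300, card=300
  {A}: scan cost=400, card=400
  {BC}: card=400; try (C,nl_idx)→1400, (B,hash)→2000, (B,nl_idx)→2800, (C,merge)→3900, (B,merge)→4100, (C,hash)→5600 …(+2); best=1400 via (C,nl_idx)
  {AB}: card=10000; try (B,hash)→2200, (A,merge)→4900, (B,merge)→5200, (A,hash)→7400, (A,nl_idx)→11000, (B,nl_idx)→13200 …(+2); best=2200 via (B,hash)
  {ABC}: card=40000; try (A,hash)→9000, (A,merge)→9400, (C,hash)→17600, (A,nl_idx)→45000, (C,nl_idx)→132200, (C,merge)→155200 …(+2); best=9000 via (A,hash)

9000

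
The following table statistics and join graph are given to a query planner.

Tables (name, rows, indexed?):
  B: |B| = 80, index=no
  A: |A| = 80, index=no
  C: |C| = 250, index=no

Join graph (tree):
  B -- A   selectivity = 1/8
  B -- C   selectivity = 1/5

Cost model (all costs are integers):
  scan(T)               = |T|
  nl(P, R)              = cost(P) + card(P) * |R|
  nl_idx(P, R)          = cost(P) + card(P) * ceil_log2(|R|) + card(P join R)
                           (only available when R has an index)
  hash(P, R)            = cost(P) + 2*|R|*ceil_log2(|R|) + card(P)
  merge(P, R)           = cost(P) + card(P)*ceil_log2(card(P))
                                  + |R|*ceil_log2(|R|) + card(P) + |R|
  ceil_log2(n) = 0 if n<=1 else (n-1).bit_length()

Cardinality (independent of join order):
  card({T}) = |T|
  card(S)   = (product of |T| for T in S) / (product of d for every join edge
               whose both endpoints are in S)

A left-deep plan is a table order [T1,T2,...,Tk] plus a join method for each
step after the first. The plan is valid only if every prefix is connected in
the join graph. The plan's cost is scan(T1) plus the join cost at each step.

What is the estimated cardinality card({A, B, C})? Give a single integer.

40000

Tables in S: A(80), B(80), C(250)
Edges inside S: B-A(d=8), B-C(d=5)
numerator = 80 * 80 * 250 = 1600000
denominator = 8 * 5 = 40
card(S) = 1600000 / 40 = 40000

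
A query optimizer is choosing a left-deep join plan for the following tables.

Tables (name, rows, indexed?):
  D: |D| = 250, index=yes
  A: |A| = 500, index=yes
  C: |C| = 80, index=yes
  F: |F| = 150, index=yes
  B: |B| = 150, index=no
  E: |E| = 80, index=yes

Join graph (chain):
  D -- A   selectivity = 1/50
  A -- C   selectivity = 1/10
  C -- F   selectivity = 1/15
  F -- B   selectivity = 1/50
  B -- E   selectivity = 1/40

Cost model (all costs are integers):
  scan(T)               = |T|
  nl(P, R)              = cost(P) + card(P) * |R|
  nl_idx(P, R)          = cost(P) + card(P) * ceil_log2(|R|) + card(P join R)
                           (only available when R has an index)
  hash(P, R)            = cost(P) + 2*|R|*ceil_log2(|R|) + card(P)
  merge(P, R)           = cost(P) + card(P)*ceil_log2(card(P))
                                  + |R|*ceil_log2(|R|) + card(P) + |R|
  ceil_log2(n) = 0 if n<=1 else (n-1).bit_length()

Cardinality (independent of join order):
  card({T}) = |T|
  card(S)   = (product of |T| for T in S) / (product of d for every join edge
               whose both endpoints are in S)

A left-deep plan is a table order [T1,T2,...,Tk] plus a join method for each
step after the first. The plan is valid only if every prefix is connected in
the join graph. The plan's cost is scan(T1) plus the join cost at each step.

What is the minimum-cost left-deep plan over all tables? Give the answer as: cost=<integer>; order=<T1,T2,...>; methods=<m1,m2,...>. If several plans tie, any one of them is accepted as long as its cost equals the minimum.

Selinger DP (subsets sized 1..n):
  {D}: scan cost=250, card=250
  {A}: scan cost=500, card=500
  {C}: scan cost=80, card=80
  {F}: scan cost=150, card=150
  {B}: scan cost=150, card=150
  {E}: scan cost=80, card=80
  {AD}: card=2500; try (D,hash)→5000, (A,nl_idx)→5000, (D,nl_idx)→7000, (A,merge)→7500, (D,merge)→7750, (A,hash)→9500 …(+2); best=5000 via (D,hash)
  {AC}: card=4000; try (C,hash)→2120, (A,nl_idx)→4800, (A,merge)→5720, (C,merge)→6140, (C,nl_idx)→8000, (A,hash)→9160 …(+2); best=2120 via (C,hash)
  {CF}: card=800; try (C,hash)→1420, (F,nl_idx)→1520, (C,nl_idx)→2000, (F,merge)→2070, (C,merge)→2140, (F,hash)→2560 …(+2); best=1420 via (C,hash)
  {BF}: card=450; try (F,nl_idx)→1800, (F,hash)→2700, (B,hash)→2700, (F,merge)→2850, (B,merge)→2850, (F,nl)→22650 …(+1); best=1800 via (F,nl_idx)
  {BE}: card=300; try (E,hash)→1420, (E,nl_idx)→1500, (B,merge)→2070, (E,merge)→2140, (B,hash)→2560, (B,nl)→12080 …(+1); best=1420 via (E,hash)
  {ACD}: card=20000; try (C,hash)→8620, (D,hash)→10120, (C,merge)→38140, (C,nl_idx)→42500, (D,nl_idx)→54120, (D,merge)→56370 …(+2); best=8620 via (C,hash)
  {ACF}: card=40000; try (F,hash)→8520, (A,hash)→11220, (A,merge)→15220, (A,nl_idx)→48620, (F,merge)→55470, (F,nl_idx)→74120 …(+2); best=8520 via (F,hash)
  {BCF}: card=2400; try (C,hash)→3370, (B,hash)→4620, (C,merge)→6940, (C,nl_idx)→7350, (B,merge)→11570, (C,nl)→37800 …(+1); best=3370 via (C,hash)
  {BEF}: card=900; try (E,hash)→3370, (F,hash)→4120, (F,nl_idx)→4720, (F,merge)→5770, (E,nl_idx)→5850, (E,merge)→6940 …(+2); best=3370 via (E,hash)
  {ACDF}: card=200000; try (F,hash)→31020, (D,hash)→52520, (F,merge)→329970, (F,nl_idx)→368620, (D,nl_idx)→528520, (D,merge)→690770 …(+2); best=31020 via (F,hash)
  {ABCF}: card=120000; try (A,hash)→14770, (A,merge)→39570, (B,hash)→50920, (A,nl_idx)→144970, (B,merge)→689870, (A,nl)→1203370 …(+1); best=14770 via (A,hash)
  {BCEF}: card=4800; try (C,hash)→5390, (E,hash)→6890, (C,merge)→13910, (C,nl_idx)→14470, (E,nl_idx)→24970, (E,merge)→35210 …(+2); best=5390 via (C,hash)
  {ABCDF}: card=600000; try (D,hash)→138770, (B,hash)→233420, (D,nl_idx)→1574770, (D,merge)→2177020, (B,merge)→3832370, (D,nl)→30014770 …(+1); best=138770 via (D,hash)
  {ABCEF}: card=240000; try (A,hash)→19190, (A,merge)→77590, (E,hash)→135890, (A,nl_idx)→288590, (E,nl_idx)→1094770, (E,merge)→2175410 …(+2); best=19190 via (A,hash)
  {ABCDEF}: card=1200000; try (D,hash)→263190, (E,hash)→739890, (D,nl_idx)→3139190, (D,merge)→4581440, (E,nl_idx)→5538770, (E,merge)→12739410 …(+2); best=263190 via (D,hash)

cost=263190; order=B,F,E,C,A,D; methods=nl_idx,hash,hash,hash,hash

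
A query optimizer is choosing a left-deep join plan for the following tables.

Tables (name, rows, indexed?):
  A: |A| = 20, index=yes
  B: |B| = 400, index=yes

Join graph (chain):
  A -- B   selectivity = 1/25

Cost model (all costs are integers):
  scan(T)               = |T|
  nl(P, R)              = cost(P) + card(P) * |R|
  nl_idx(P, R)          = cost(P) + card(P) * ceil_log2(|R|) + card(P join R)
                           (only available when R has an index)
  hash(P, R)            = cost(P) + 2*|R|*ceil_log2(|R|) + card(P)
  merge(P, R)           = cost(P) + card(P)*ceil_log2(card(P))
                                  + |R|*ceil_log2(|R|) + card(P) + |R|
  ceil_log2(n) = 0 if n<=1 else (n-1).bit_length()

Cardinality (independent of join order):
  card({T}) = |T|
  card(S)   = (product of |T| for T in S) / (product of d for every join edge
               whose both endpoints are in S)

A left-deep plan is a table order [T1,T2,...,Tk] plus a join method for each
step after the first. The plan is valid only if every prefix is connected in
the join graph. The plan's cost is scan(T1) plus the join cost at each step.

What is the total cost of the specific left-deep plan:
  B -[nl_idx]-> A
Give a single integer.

step 1: scan B: cost=400, card=400
step 2: join A via nl_idx
    card(P join A) = 400*20/(25) = 320
    cost = 400 + 400*5 + 320 = 2720

2720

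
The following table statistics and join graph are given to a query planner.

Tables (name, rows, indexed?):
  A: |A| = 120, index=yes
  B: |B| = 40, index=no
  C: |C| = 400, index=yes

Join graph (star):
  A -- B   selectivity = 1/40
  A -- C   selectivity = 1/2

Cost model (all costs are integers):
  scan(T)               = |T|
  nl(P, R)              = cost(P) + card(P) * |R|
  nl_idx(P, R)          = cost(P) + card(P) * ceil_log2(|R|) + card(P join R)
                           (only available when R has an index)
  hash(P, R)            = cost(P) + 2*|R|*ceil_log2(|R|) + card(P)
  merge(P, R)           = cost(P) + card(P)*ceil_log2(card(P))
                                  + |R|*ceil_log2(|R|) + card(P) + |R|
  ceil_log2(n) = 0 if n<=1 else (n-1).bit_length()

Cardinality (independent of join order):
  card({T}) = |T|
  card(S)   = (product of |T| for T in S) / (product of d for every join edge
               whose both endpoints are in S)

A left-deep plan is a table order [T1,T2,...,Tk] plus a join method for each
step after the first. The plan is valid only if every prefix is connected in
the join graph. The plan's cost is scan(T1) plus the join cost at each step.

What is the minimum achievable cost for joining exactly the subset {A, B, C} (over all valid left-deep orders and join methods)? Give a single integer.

Selinger DP over subsets of {A,B,C}:
  {A}: scan cost=120, card=120
  {B}: scan cost=40, card=40
  {C}: scan cost=400, card=400
  {AB}: card=120; try (A,nl_idx)→440, (B,hash)→720, (A,merge)→1280, (B,merge)→1360, (A,hash)→1760, (A,nl)→4840 …(+1); best=440 via (A,nl_idx)
  {AC}: card=24000; try (A,hash)→2480, (C,merge)→5080, (A,merge)→5360, (C,hash)→7440, (C,nl_idx)→25200, (A,nl_idx)→27200 …(+2); best=2480 via (A,hash)
  {ABC}: card=24000; try (C,merge)→5400, (C,hash)→7760, (C,nl_idx)→25520, (B,hash)→26960, (C,nl)→48440, (B,merge)→386760 …(+1); best=5400 via (C,merge)

5400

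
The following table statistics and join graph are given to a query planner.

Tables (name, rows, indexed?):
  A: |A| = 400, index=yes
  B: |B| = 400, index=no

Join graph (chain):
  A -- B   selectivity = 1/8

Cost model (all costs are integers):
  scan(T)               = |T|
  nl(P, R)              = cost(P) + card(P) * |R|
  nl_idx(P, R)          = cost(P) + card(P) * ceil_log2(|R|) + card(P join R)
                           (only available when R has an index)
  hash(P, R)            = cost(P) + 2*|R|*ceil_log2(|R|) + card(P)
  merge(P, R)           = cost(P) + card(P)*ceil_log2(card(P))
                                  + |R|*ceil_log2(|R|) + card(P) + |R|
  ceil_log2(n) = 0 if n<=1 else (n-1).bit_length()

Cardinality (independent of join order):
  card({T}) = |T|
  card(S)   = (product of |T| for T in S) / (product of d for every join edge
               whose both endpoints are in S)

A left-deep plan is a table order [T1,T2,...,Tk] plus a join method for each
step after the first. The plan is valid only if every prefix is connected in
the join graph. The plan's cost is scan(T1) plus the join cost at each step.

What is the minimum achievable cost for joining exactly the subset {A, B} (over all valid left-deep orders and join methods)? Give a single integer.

8000

Selinger DP over subsets of {A,B}:
  {A}: scan cost=400, card=400
  {B}: scan cost=400, card=400
  {AB}: card=20000; try (B,hash)→8000, (A,hash)→8000, (B,merge)→8400, (A,merge)→8400, (A,nl_idx)→24000, (B,nl)→160400 …(+1); best=8000 via (B,hash)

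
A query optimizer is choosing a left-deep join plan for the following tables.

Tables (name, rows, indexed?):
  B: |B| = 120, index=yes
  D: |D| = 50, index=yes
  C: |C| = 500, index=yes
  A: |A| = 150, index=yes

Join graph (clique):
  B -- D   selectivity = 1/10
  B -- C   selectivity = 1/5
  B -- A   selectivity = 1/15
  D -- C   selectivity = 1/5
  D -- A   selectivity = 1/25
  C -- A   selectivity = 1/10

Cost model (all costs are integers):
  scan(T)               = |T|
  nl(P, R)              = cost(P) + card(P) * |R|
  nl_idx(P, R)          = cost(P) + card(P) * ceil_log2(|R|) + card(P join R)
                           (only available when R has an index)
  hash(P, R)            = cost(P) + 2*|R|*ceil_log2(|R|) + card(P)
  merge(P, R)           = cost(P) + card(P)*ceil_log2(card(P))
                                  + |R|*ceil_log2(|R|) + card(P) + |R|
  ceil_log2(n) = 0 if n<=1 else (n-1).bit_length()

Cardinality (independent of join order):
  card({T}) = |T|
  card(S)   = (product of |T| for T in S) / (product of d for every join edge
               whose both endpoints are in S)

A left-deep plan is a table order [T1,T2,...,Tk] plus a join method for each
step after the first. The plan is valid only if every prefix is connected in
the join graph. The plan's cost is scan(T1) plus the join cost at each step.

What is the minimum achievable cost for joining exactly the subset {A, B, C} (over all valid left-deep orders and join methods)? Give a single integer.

Selinger DP over subsets of {A,B,C}:
  {B}: scan cost=120, card=120
  {C}: scan cost=500, card=500
  {A}: scan cost=150, card=150
  {BC}: card=12000; try (B,hash)→2680, (C,merge)→6080, (B,merge)→6460, (C,hash)→9240, (C,nl_idx)→13200, (B,nl_idx)→16000 …(+2); best=2680 via (B,hash)
  {AB}: card=1200; try (B,hash)→1980, (A,nl_idx)→2280, (B,nl_idx)→2400, (A,merge)→2430, (B,merge)→2460, (A,hash)→2640 …(+2); best=1980 via (B,hash)
  {AC}: card=7500; try (A,hash)→3400, (C,merge)→6500, (A,merge)→6850, (C,nl_idx)→9000, (C,hash)→9300, (A,nl_idx)→12000 …(+2); best=3400 via (A,hash)
  {ABC}: card=12000; try (C,hash)→12180, (B,hash)→12580, (A,hash)→17080, (C,merge)→21380, (C,nl_idx)→24780, (B,nl_idx)→67900 …(+6); best=12180 via (C,hash)

12180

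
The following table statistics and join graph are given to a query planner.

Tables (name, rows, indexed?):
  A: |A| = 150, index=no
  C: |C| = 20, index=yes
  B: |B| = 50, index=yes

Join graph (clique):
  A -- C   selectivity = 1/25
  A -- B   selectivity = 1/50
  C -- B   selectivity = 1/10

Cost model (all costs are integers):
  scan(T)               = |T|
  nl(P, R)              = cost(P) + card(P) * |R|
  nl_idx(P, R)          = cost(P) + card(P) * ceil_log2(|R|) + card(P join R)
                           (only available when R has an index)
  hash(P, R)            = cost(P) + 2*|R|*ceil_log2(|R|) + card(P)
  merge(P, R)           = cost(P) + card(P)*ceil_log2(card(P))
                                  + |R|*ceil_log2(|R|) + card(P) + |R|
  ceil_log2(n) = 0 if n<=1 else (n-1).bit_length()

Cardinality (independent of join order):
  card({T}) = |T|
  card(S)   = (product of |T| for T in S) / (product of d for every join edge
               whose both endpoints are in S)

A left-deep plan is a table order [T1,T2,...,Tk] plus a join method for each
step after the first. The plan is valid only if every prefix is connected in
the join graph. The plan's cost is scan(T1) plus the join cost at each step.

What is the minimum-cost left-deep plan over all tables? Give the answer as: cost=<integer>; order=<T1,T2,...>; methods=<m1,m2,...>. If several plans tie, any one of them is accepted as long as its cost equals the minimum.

cost=1220; order=A,C,B; methods=hash,hash

Selinger DP (subsets sized 1..n):
  {A}: scan cost=150, card=150
  {C}: scan cost=20, card=20
  {B}: scan cost=50, card=50
  {AC}: card=120; try (C,hash)→500, (C,nl_idx)→1020, (A,merge)→1490, (C,merge)→1620, (A,hash)→2440, (A,nl)→3020 …(+1); best=500 via (C,hash)
  {AB}: card=150; try (B,hash)→900, (B,nl_idx)→1200, (A,merge)→1750, (B,merge)→1850, (A,hash)→2500, (A,nl)→7550 …(+1); best=900 via (B,hash)
  {BC}: card=100; try (B,nl_idx)→240, (C,hash)→300, (C,nl_idx)→400, (B,merge)→490, (C,merge)→520, (B,hash)→640 …(+2); best=240 via (B,nl_idx)
  {ABC}: card=12; try (B,hash)→1220, (B,nl_idx)→1232, (C,hash)→1250, (C,nl_idx)→1662, (B,merge)→1810, (C,merge)→2370 …(+5); best=1220 via (B,hash)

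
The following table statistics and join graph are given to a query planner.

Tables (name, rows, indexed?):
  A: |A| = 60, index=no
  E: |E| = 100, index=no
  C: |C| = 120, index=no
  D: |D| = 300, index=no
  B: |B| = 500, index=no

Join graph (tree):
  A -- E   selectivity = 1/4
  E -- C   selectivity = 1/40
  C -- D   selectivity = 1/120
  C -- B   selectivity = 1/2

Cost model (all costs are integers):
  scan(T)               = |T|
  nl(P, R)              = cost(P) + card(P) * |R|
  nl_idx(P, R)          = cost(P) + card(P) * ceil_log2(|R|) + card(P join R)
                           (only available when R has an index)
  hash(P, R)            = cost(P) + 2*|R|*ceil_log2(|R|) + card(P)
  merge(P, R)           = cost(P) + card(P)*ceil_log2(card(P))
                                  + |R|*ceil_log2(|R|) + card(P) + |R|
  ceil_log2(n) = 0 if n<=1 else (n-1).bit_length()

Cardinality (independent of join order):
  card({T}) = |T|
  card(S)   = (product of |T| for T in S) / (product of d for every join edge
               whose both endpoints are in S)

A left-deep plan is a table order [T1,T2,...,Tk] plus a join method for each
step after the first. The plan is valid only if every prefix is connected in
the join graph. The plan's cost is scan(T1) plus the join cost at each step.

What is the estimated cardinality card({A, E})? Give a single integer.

Tables in S: A(60), E(100)
Edges inside S: A-E(d=4)
numerator = 60 * 100 = 6000
denominator = 4 = 4
card(S) = 6000 / 4 = 1500

1500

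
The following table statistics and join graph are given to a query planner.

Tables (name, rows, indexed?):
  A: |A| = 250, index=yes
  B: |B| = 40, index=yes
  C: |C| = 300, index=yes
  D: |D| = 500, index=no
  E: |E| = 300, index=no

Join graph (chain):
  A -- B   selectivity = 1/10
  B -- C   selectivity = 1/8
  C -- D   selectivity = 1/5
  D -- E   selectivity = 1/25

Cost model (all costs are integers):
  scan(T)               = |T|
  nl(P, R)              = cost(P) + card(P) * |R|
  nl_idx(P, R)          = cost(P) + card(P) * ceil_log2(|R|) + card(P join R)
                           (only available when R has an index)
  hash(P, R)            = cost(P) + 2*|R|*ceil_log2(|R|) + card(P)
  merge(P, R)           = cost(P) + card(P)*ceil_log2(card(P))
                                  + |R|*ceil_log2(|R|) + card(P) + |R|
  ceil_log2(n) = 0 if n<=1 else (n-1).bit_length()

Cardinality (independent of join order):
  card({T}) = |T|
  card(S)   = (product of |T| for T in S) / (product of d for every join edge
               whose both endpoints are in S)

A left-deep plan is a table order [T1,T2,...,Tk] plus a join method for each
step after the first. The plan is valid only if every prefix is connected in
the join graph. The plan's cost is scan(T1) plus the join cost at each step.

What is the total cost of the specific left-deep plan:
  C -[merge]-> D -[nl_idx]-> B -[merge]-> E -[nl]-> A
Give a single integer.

453191300

step 1: scan C: cost=300, card=300
step 2: join D via merge
    card(P join D) = 300*500/(5) = 30000
    cost = 300 + 300*9 + 500*9 + 300 + 500 = 8300
step 3: join B via nl_idx
    card(P join B) = 30000*40/(8) = 150000
    cost = 8300 + 30000*6 + 150000 = 338300
step 4: join E via merge
    card(P join E) = 150000*300/(25) = 1800000
    cost = 338300 + 150000*18 + 300*9 + 150000 + 300 = 3191300
step 5: join A via nl
    card(P join A) = 1800000*250/(10) = 45000000
    cost = 3191300 + 1800000*250 = 453191300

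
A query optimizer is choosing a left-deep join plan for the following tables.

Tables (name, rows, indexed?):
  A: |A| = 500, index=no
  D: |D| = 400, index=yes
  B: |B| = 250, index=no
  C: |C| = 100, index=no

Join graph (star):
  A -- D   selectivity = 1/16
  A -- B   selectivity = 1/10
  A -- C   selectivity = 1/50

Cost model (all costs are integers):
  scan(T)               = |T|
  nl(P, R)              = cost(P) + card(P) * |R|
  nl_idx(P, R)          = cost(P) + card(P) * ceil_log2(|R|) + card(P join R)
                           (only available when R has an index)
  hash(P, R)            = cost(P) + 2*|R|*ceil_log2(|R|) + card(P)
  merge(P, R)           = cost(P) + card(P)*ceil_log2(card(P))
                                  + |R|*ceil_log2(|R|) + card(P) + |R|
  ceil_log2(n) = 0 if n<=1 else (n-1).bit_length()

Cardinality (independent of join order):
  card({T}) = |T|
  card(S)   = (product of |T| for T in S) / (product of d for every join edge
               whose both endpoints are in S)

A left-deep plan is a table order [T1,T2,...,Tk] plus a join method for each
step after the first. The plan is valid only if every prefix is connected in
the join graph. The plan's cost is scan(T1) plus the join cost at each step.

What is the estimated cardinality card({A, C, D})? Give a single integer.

25000

Tables in S: A(500), C(100), D(400)
Edges inside S: A-D(d=16), A-C(d=50)
numerator = 500 * 100 * 400 = 20000000
denominator = 16 * 50 = 800
card(S) = 20000000 / 800 = 25000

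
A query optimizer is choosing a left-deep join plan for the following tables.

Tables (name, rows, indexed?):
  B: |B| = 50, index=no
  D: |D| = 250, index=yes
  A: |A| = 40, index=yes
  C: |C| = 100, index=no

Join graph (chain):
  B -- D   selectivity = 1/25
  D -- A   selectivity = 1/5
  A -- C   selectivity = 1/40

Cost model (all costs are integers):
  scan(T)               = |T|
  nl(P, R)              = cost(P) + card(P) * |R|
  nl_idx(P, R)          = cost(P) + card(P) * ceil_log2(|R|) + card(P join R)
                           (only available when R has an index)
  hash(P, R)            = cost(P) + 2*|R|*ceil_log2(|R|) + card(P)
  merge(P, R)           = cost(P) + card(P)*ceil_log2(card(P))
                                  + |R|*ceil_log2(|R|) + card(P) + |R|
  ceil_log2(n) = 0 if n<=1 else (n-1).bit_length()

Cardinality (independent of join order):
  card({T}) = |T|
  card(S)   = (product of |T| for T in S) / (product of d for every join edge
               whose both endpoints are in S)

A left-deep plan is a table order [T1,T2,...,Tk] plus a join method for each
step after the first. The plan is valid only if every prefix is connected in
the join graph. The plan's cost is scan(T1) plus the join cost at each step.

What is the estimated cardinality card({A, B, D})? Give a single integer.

Tables in S: A(40), B(50), D(250)
Edges inside S: B-D(d=25), D-A(d=5)
numerator = 40 * 50 * 250 = 500000
denominator = 25 * 5 = 125
card(S) = 500000 / 125 = 4000

4000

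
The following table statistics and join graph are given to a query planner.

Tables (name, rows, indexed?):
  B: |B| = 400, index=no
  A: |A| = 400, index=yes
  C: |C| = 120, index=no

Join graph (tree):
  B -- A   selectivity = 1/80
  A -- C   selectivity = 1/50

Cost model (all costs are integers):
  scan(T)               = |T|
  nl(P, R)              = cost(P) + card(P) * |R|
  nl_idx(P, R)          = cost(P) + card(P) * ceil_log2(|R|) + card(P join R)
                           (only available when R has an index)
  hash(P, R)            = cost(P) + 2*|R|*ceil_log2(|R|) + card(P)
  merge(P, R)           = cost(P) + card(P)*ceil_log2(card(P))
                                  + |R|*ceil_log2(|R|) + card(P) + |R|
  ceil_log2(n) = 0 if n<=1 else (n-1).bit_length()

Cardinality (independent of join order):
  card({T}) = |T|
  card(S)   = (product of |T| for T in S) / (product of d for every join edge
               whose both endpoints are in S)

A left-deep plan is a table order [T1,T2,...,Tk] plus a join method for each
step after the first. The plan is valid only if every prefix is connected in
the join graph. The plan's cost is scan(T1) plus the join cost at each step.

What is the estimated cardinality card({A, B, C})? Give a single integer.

4800

Tables in S: A(400), B(400), C(120)
Edges inside S: B-A(d=80), A-C(d=50)
numerator = 400 * 400 * 120 = 19200000
denominator = 80 * 50 = 4000
card(S) = 19200000 / 4000 = 4800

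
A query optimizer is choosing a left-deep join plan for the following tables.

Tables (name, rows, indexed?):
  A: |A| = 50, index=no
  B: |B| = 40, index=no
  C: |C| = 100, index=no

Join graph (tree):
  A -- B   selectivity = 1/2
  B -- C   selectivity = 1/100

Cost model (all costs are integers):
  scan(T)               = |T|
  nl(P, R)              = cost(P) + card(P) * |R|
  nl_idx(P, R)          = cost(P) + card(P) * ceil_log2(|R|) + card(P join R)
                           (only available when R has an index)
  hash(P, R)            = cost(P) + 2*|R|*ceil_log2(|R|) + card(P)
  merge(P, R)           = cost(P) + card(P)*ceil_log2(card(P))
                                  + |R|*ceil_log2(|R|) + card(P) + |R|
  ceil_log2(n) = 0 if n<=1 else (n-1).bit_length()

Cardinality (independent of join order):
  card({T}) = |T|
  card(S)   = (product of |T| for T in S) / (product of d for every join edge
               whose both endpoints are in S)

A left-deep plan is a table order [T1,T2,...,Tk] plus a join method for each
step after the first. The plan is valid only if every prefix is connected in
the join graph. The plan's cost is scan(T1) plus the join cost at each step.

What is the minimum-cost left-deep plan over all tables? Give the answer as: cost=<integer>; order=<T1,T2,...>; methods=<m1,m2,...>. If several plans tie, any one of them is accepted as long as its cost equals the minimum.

Selinger DP (subsets sized 1..n):
  {A}: scan cost=50, card=50
  {B}: scan cost=40, card=40
  {C}: scan cost=100, card=100
  {AB}: card=1000; try (B,hash)→580, (A,merge)→670, (B,merge)→680, (A,hash)→680, (A,nl)→2040, (B,nl)→2050; best=580 via (B,hash)
  {BC}: card=40; try (B,hash)→680, (C,merge)→1120, (B,merge)→1180, (C,hash)→1480, (C,nl)→4040, (B,nl)→4100; best=680 via (B,hash)
  {ABC}: card=1000; try (A,merge)→1310, (A,hash)→1320, (A,nl)→2680, (C,hash)→2980, (C,merge)→12380, (C,nl)→100580; best=1310 via (A,merge)

cost=1310; order=C,B,A; methods=hash,merge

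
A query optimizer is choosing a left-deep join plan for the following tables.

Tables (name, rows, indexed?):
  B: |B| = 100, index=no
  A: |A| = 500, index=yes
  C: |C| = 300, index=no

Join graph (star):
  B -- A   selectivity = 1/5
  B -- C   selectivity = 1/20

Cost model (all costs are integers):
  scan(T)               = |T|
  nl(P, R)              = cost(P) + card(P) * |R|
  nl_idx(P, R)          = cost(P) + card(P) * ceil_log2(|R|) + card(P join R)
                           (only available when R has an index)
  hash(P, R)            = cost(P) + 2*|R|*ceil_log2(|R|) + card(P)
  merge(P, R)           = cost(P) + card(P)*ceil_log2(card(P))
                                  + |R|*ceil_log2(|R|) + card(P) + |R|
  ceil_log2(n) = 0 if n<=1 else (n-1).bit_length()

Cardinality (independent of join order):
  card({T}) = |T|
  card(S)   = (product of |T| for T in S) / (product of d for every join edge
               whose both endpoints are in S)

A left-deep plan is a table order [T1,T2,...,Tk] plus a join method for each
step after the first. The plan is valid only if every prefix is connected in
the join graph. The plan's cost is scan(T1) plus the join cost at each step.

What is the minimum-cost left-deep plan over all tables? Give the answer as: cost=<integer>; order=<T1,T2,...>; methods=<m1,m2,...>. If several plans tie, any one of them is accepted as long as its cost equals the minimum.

Selinger DP (subsets sized 1..n):
  {B}: scan cost=100, card=100
  {A}: scan cost=500, card=500
  {C}: scan cost=300, card=300
  {AB}: card=10000; try (B,hash)→2400, (A,merge)→5900, (B,merge)→6300, (A,hash)→9200, (A,nl_idx)→11000, (A,nl)→50100 …(+1); best=2400 via (B,hash)
  {BC}: card=1500; try (B,hash)→2000, (C,merge)→3900, (B,merge)→4100, (C,hash)→5600, (C,nl)→30100, (B,nl)→30300; best=2000 via (B,hash)
  {ABC}: card=150000; try (A,hash)→12500, (C,hash)→17800, (A,merge)→25000, (C,merge)→155400, (A,nl_idx)→165500, (A,nl)→752000 …(+1); best=12500 via (A,hash)

cost=12500; order=C,B,A; methods=hash,hash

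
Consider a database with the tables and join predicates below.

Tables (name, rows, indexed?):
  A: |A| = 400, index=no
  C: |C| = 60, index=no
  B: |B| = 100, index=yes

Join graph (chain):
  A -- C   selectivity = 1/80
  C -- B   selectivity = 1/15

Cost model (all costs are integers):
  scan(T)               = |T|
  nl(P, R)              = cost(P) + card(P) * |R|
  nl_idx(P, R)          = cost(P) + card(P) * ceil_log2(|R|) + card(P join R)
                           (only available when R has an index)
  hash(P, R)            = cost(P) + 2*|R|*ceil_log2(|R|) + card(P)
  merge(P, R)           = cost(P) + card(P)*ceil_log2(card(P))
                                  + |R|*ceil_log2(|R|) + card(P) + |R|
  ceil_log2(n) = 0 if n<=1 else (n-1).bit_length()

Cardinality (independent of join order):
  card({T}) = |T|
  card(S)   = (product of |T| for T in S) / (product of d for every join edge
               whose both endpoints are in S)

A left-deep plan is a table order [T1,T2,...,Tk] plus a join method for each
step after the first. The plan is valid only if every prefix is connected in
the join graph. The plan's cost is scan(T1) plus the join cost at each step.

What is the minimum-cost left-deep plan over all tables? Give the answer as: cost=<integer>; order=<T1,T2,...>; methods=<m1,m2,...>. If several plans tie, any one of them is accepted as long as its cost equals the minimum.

cost=3220; order=A,C,B; methods=hash,hash

Selinger DP (subsets sized 1..n):
  {A}: scan cost=400, card=400
  {C}: scan cost=60, card=60
  {B}: scan cost=100, card=100
  {AC}: card=300; try (C,hash)→1520, (A,merge)→4480, (C,merge)→4820, (A,hash)→7320, (A,nl)→24060, (C,nl)→24400; best=1520 via (C,hash)
  {BC}: card=400; try (B,nl_idx)→880, (C,hash)→920, (B,merge)→1280, (C,merge)→1320, (B,hash)→1520, (B,nl)→6060 …(+1); best=880 via (B,nl_idx)
  {ABC}: card=2000; try (B,hash)→3220, (B,merge)→5320, (B,nl_idx)→5620, (A,hash)→8480, (A,merge)→8880, (B,nl)→31520 …(+1); best=3220 via (B,hash)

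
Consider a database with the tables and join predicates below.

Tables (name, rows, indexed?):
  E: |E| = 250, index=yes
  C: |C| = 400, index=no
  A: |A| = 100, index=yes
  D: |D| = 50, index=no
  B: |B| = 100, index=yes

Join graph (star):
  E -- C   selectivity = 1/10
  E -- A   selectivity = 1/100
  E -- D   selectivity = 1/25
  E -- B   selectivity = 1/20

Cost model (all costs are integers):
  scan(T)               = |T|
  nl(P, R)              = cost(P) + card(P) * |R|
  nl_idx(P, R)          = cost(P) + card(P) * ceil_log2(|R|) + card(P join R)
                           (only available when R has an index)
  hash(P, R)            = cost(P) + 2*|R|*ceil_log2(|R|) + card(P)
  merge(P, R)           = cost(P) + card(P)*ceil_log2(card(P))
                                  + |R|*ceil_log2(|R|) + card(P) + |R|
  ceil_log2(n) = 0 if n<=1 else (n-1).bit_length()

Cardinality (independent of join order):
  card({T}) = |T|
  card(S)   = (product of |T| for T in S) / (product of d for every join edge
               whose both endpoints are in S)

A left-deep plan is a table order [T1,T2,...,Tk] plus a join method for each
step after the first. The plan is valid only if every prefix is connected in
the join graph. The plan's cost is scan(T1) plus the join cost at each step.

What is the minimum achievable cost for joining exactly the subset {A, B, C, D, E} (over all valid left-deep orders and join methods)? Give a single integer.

13600

Selinger DP over subsets of {A,B,C,D,E}:
  {E}: scan cost=250, card=250
  {C}: scan cost=400, card=400
  {A}: scan cost=100, card=100
  {D}: scan cost=50, card=50
  {B}: scan cost=100, card=100
  {CE}: card=10000; try (E,hash)→4800, (C,merge)→6500, (E,merge)→6650, (C,hash)→7700, (E,nl_idx)→13600, (C,nl)→100250 …(+1); best=4800 via (E,hash)
  {AE}: card=250; try (E,nl_idx)→1150, (A,hash)→1900, (A,nl_idx)→2250, (E,merge)→3150, (A,merge)→3300, (E,hash)→4200 …(+2); best=1150 via (E,nl_idx)
  {DE}: card=500; try (E,nl_idx)→950, (D,hash)→1100, (E,merge)→2650, (D,merge)→2850, (E,hash)→4100, (E,nl)→12550 …(+1); best=950 via (E,nl_idx)
  {BE}: card=1250; try (B,hash)→1900, (E,nl_idx)→2150, (E,merge)→3150, (B,nl_idx)→3250, (B,merge)→3300, (E,hash)→4200 …(+2); best=1900 via (B,hash)
  {ACE}: card=10000; try (C,merge)→7400, (C,hash)→8600, (A,hash)→16200, (A,nl_idx)→84800, (C,nl)→101150, (A,merge)→155600 …(+1); best=7400 via (C,merge)
  {CDE}: card=20000; try (C,hash)→8650, (C,merge)→9950, (D,hash)→15400, (D,merge)→155150, (C,nl)→200950, (D,nl)→504800; best=8650 via (C,hash)
  {BCE}: card=50000; try (C,hash)→10350, (B,hash)→16200, (C,merge)→20900, (B,nl_idx)→124800, (B,merge)→155600, (C,nl)→501900 …(+1); best=10350 via (C,hash)
  {ADE}: card=500; try (D,hash)→2000, (A,hash)→2850, (D,merge)→3750, (A,nl_idx)→4950, (A,merge)→6750, (D,nl)→13650 …(+1); best=2000 via (D,hash)
  {ABE}: card=1250; try (B,hash)→2800, (B,nl_idx)→4150, (B,merge)→4200, (A,hash)→4550, (A,nl_idx)→11900, (A,merge)→17700 …(+2); best=2800 via (B,hash)
  {BDE}: card=2500; try (B,hash)→2850, (D,hash)→3750, (B,merge)→6750, (B,nl_idx)→6950, (D,merge)→17250, (B,nl)→50950 …(+1); best=2850 via (B,hash)
  {ACDE}: card=20000; try (C,hash)→9700, (C,merge)→11000, (D,hash)→18000, (A,hash)→30050, (D,merge)→157750, (A,nl_idx)→168650 …(+4); best=9700 via (C,hash)
  {ABCE}: card=50000; try (C,hash)→11250, (B,hash)→18800, (C,merge)→21800, (A,hash)→61750, (B,nl_idx)→127400, (B,merge)→158200 …(+5); best=11250 via (C,hash)
  {BCDE}: card=100000; try (C,hash)→12550, (B,hash)→30050, (C,merge)→39350, (D,hash)→60950, (B,nl_idx)→248650, (B,merge)→329450 …(+4); best=12550 via (C,hash)
  {ABDE}: card=2500; try (B,hash)→3900, (D,hash)→4650, (A,hash)→6750, (B,merge)→7800, (B,nl_idx)→8000, (D,merge)→18150 …(+5); best=3900 via (B,hash)
  {ABCDE}: card=100000; try (C,hash)→13600, (B,hash)→31100, (C,merge)→40400, (D,hash)→61850, (A,hash)→113950, (B,nl_idx)→249700 …(+8); best=13600 via (C,hash)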